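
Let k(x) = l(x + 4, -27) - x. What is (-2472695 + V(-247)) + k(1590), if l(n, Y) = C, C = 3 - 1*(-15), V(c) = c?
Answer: -2474514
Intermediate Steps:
C = 18 (C = 3 + 15 = 18)
l(n, Y) = 18
k(x) = 18 - x
(-2472695 + V(-247)) + k(1590) = (-2472695 - 247) + (18 - 1*1590) = -2472942 + (18 - 1590) = -2472942 - 1572 = -2474514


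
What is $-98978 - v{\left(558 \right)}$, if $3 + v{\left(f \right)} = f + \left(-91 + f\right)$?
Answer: $-100000$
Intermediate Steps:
$v{\left(f \right)} = -94 + 2 f$ ($v{\left(f \right)} = -3 + \left(f + \left(-91 + f\right)\right) = -3 + \left(-91 + 2 f\right) = -94 + 2 f$)
$-98978 - v{\left(558 \right)} = -98978 - \left(-94 + 2 \cdot 558\right) = -98978 - \left(-94 + 1116\right) = -98978 - 1022 = -100000$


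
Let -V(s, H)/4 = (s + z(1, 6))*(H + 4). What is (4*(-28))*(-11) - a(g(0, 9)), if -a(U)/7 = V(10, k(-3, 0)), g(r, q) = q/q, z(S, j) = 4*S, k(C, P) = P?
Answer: -336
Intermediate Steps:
V(s, H) = -4*(4 + H)*(4 + s) (V(s, H) = -4*(s + 4*1)*(H + 4) = -4*(s + 4)*(4 + H) = -4*(4 + s)*(4 + H) = -4*(4 + H)*(4 + s))
g(r, q) = 1
a(U) = 1568 (a(U) = -7*(-64 - 16*0 - 16*10 - 4*0*10) = -7*(-64 + 0 - 160 + 0) = -7*(-224) = 1568)
(4*(-28))*(-11) - a(g(0, 9)) = (4*(-28))*(-11) - 1*1568 = -112*(-11) - 1568 = 1232 - 1568 = -336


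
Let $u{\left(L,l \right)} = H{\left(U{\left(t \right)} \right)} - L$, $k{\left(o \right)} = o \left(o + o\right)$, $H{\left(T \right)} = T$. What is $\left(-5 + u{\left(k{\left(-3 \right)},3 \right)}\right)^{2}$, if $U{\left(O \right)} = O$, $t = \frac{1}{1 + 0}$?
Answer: $484$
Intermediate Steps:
$t = 1$ ($t = 1^{-1} = 1$)
$k{\left(o \right)} = 2 o^{2}$ ($k{\left(o \right)} = o 2 o = 2 o^{2}$)
$u{\left(L,l \right)} = 1 - L$
$\left(-5 + u{\left(k{\left(-3 \right)},3 \right)}\right)^{2} = \left(-5 + \left(1 - 2 \left(-3\right)^{2}\right)\right)^{2} = \left(-5 + \left(1 - 2 \cdot 9\right)\right)^{2} = \left(-5 + \left(1 - 18\right)\right)^{2} = \left(-5 - 17\right)^{2} = \left(-22\right)^{2} = 484$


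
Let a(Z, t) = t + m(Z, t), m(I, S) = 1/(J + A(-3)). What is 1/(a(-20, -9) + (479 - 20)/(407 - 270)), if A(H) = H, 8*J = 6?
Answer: -1233/7514 ≈ -0.16409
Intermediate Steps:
J = ¾ (J = (⅛)*6 = ¾ ≈ 0.75000)
m(I, S) = -4/9 (m(I, S) = 1/(¾ - 3) = 1/(-9/4) = -4/9)
a(Z, t) = -4/9 + t (a(Z, t) = t - 4/9 = -4/9 + t)
1/(a(-20, -9) + (479 - 20)/(407 - 270)) = 1/((-4/9 - 9) + (479 - 20)/(407 - 270)) = 1/(-85/9 + 459/137) = 1/(-7514/1233) = -1233/7514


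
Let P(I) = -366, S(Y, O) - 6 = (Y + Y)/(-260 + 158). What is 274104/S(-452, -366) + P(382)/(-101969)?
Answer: 712727963502/38646251 ≈ 18442.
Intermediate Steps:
S(Y, O) = 6 - Y/51 (S(Y, O) = 6 + (Y + Y)/(-260 + 158) = 6 + (2*Y)/(-102) = 6 + (2*Y)*(-1/102) = 6 - Y/51)
274104/S(-452, -366) + P(382)/(-101969) = 274104/(6 - 1/51*(-452)) - 366/(-101969) = 274104/(6 + 452/51) - 366*(-1/101969) = 274104/(758/51) + 366/101969 = 274104*(51/758) + 366/101969 = 6989652/379 + 366/101969 = 712727963502/38646251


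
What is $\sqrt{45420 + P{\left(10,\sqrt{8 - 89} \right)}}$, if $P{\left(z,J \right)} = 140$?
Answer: $2 \sqrt{11390} \approx 213.45$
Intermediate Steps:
$\sqrt{45420 + P{\left(10,\sqrt{8 - 89} \right)}} = \sqrt{45420 + 140} = \sqrt{45560} = 2 \sqrt{11390}$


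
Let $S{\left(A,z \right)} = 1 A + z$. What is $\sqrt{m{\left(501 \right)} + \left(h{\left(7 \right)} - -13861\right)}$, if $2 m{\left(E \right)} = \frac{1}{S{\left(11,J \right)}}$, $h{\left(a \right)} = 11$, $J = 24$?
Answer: $\frac{\sqrt{67972870}}{70} \approx 117.78$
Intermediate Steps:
$S{\left(A,z \right)} = A + z$
$m{\left(E \right)} = \frac{1}{70}$ ($m{\left(E \right)} = \frac{1}{2 \left(11 + 24\right)} = \frac{1}{2 \cdot 35} = \frac{1}{2} \cdot \frac{1}{35} = \frac{1}{70}$)
$\sqrt{m{\left(501 \right)} + \left(h{\left(7 \right)} - -13861\right)} = \sqrt{\frac{1}{70} + \left(11 - -13861\right)} = \sqrt{\frac{1}{70} + \left(11 + 13861\right)} = \sqrt{\frac{1}{70} + 13872} = \sqrt{\frac{971041}{70}} = \frac{\sqrt{67972870}}{70}$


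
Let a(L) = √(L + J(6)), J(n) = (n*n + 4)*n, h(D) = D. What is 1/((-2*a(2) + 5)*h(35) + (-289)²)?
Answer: 10462/875479327 + 385*√2/3501917308 ≈ 1.2106e-5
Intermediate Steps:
J(n) = n*(4 + n²) (J(n) = (n² + 4)*n = (4 + n²)*n = n*(4 + n²))
a(L) = √(240 + L) (a(L) = √(L + 6*(4 + 6²)) = √(L + 6*(4 + 36)) = √(L + 6*40) = √(L + 240) = √(240 + L))
1/((-2*a(2) + 5)*h(35) + (-289)²) = 1/((-2*√(240 + 2) + 5)*35 + (-289)²) = 1/((-22*√2 + 5)*35 + 83521) = 1/((5 - 22*√2)*35 + 83521) = 1/((175 - 770*√2) + 83521) = 1/(83696 - 770*√2)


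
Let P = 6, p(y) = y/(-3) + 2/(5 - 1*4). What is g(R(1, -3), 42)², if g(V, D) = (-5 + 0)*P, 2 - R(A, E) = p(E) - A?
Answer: 900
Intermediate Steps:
p(y) = 2 - y/3 (p(y) = y*(-⅓) + 2/(5 - 4) = -y/3 + 2/1 = -y/3 + 2*1 = -y/3 + 2 = 2 - y/3)
R(A, E) = A + E/3 (R(A, E) = 2 - ((2 - E/3) - A) = 2 - (2 - A - E/3) = 2 + (-2 + A + E/3) = A + E/3)
g(V, D) = -30 (g(V, D) = (-5 + 0)*6 = -5*6 = -30)
g(R(1, -3), 42)² = (-30)² = 900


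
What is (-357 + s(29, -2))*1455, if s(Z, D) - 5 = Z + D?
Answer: -472875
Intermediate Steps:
s(Z, D) = 5 + D + Z (s(Z, D) = 5 + (Z + D) = 5 + (D + Z) = 5 + D + Z)
(-357 + s(29, -2))*1455 = (-357 + (5 - 2 + 29))*1455 = (-357 + 32)*1455 = -325*1455 = -472875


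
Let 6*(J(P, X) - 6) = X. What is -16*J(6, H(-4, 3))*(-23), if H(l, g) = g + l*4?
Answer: 4232/3 ≈ 1410.7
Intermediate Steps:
H(l, g) = g + 4*l
J(P, X) = 6 + X/6
-16*J(6, H(-4, 3))*(-23) = -16*(6 + (3 + 4*(-4))/6)*(-23) = -16*(6 + (3 - 16)/6)*(-23) = -16*(6 + (1/6)*(-13))*(-23) = -16*(6 - 13/6)*(-23) = -16*23/6*(-23) = -184/3*(-23) = 4232/3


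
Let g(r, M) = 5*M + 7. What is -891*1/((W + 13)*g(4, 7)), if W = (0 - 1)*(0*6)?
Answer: -297/182 ≈ -1.6319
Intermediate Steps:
g(r, M) = 7 + 5*M
W = 0 (W = -1*0 = 0)
-891*1/((W + 13)*g(4, 7)) = -891*1/((0 + 13)*(7 + 5*7)) = -891*1/(13*(7 + 35)) = -891/(13*42) = -891/546 = -891*1/546 = -297/182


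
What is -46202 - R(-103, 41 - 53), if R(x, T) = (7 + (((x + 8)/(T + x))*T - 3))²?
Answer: -24459354/529 ≈ -46237.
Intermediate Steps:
R(x, T) = (4 + T*(8 + x)/(T + x))² (R(x, T) = (7 + (((8 + x)/(T + x))*T - 3))² = (7 + (T*(8 + x)/(T + x) - 3))² = (7 + (-3 + T*(8 + x)/(T + x)))² = (4 + T*(8 + x)/(T + x))²)
-46202 - R(-103, 41 - 53) = -46202 - (4*(-103) + 12*(41 - 53) + (41 - 53)*(-103))²/((41 - 53) - 103)² = -46202 - (-412 + 12*(-12) - 12*(-103))²/(-12 - 103)² = -46202 - (-412 - 144 + 1236)²/(-115)² = -46202 - 680²/13225 = -46202 - 462400/13225 = -46202 - 1*18496/529 = -46202 - 18496/529 = -24459354/529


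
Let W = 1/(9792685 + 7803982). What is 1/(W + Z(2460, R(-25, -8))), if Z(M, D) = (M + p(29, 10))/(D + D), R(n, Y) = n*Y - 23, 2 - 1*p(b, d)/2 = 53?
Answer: 1038203353/6915490190 ≈ 0.15013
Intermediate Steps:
p(b, d) = -102 (p(b, d) = 4 - 2*53 = 4 - 106 = -102)
R(n, Y) = -23 + Y*n (R(n, Y) = Y*n - 23 = -23 + Y*n)
Z(M, D) = (-102 + M)/(2*D) (Z(M, D) = (M - 102)/(D + D) = (-102 + M)/((2*D)) = (-102 + M)*(1/(2*D)) = (-102 + M)/(2*D))
W = 1/17596667 ≈ 5.6829e-8
1/(W + Z(2460, R(-25, -8))) = 1/(1/17596667 + (-102 + 2460)/(2*(-23 - 8*(-25)))) = 1/(1/17596667 + (½)*2358/(-23 + 200)) = 1/(1/17596667 + (½)*2358/177) = 1/(1/17596667 + (½)*(1/177)*2358) = 1/(1/17596667 + 393/59) = 1/(6915490190/1038203353) = 1038203353/6915490190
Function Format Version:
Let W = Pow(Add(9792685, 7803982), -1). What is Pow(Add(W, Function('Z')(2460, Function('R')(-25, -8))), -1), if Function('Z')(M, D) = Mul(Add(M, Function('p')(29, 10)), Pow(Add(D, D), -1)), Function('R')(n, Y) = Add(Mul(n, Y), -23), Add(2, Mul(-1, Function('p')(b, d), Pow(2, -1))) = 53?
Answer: Rational(1038203353, 6915490190) ≈ 0.15013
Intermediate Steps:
Function('p')(b, d) = -102 (Function('p')(b, d) = Add(4, Mul(-2, 53)) = Add(4, -106) = -102)
Function('R')(n, Y) = Add(-23, Mul(Y, n)) (Function('R')(n, Y) = Add(Mul(Y, n), -23) = Add(-23, Mul(Y, n)))
Function('Z')(M, D) = Mul(Rational(1, 2), Pow(D, -1), Add(-102, M)) (Function('Z')(M, D) = Mul(Add(M, -102), Pow(Add(D, D), -1)) = Mul(Add(-102, M), Pow(Mul(2, D), -1)) = Mul(Add(-102, M), Mul(Rational(1, 2), Pow(D, -1))) = Mul(Rational(1, 2), Pow(D, -1), Add(-102, M)))
W = Rational(1, 17596667) (W = Pow(17596667, -1) = Rational(1, 17596667) ≈ 5.6829e-8)
Pow(Add(W, Function('Z')(2460, Function('R')(-25, -8))), -1) = Pow(Add(Rational(1, 17596667), Mul(Rational(1, 2), Pow(Add(-23, Mul(-8, -25)), -1), Add(-102, 2460))), -1) = Pow(Add(Rational(1, 17596667), Mul(Rational(1, 2), Pow(Add(-23, 200), -1), 2358)), -1) = Pow(Add(Rational(1, 17596667), Mul(Rational(1, 2), Pow(177, -1), 2358)), -1) = Pow(Add(Rational(1, 17596667), Mul(Rational(1, 2), Rational(1, 177), 2358)), -1) = Pow(Add(Rational(1, 17596667), Rational(393, 59)), -1) = Pow(Rational(6915490190, 1038203353), -1) = Rational(1038203353, 6915490190)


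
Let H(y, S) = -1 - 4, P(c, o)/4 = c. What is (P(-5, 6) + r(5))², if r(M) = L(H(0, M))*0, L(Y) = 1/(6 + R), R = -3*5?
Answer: 400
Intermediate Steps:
P(c, o) = 4*c
H(y, S) = -5
R = -15
L(Y) = -⅑ (L(Y) = 1/(6 - 15) = 1/(-9) = -⅑)
r(M) = 0 (r(M) = -⅑*0 = 0)
(P(-5, 6) + r(5))² = (4*(-5) + 0)² = (-20 + 0)² = (-20)² = 400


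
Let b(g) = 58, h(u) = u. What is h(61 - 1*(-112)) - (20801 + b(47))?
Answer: -20686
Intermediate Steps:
h(61 - 1*(-112)) - (20801 + b(47)) = (61 - 1*(-112)) - (20801 + 58) = (61 + 112) - 1*20859 = 173 - 20859 = -20686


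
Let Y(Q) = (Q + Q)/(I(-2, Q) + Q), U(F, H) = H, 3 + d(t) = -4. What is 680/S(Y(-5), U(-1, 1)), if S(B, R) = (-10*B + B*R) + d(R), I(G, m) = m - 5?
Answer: -680/13 ≈ -52.308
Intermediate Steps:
I(G, m) = -5 + m
d(t) = -7 (d(t) = -3 - 4 = -7)
Y(Q) = 2*Q/(-5 + 2*Q) (Y(Q) = (Q + Q)/((-5 + Q) + Q) = (2*Q)/(-5 + 2*Q) = 2*Q/(-5 + 2*Q))
S(B, R) = -7 - 10*B + B*R (S(B, R) = (-10*B + B*R) - 7 = -7 - 10*B + B*R)
680/S(Y(-5), U(-1, 1)) = 680/(-7 - 20*(-5)/(-5 + 2*(-5)) + (2*(-5)/(-5 + 2*(-5)))*1) = 680/(-7 - 20*(-5)/(-5 - 10) + (2*(-5)/(-5 - 10))*1) = 680/(-7 - 20*(-5)/(-15) + (2*(-5)/(-15))*1) = 680/(-7 - 20*(-5)*(-1)/15 + (2*(-5)*(-1/15))*1) = 680/(-7 - 10*2/3 + (2/3)*1) = 680/(-7 - 20/3 + 2/3) = 680/(-13) = 680*(-1/13) = -680/13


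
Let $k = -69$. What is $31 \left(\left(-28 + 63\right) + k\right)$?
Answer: $-1054$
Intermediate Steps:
$31 \left(\left(-28 + 63\right) + k\right) = 31 \left(\left(-28 + 63\right) - 69\right) = 31 \left(35 - 69\right) = 31 \left(-34\right) = -1054$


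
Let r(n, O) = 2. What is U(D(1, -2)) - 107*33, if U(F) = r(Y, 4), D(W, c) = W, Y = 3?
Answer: -3529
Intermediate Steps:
U(F) = 2
U(D(1, -2)) - 107*33 = 2 - 107*33 = 2 - 3531 = -3529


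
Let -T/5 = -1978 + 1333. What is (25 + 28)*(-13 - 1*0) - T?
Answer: -3914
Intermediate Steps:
T = 3225 (T = -5*(-1978 + 1333) = -5*(-645) = 3225)
(25 + 28)*(-13 - 1*0) - T = (25 + 28)*(-13 - 1*0) - 1*3225 = 53*(-13 + 0) - 3225 = 53*(-13) - 3225 = -689 - 3225 = -3914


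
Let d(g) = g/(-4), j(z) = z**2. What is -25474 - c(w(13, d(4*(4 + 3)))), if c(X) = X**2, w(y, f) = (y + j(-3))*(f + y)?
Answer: -42898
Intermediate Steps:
d(g) = -g/4 (d(g) = g*(-1/4) = -g/4)
w(y, f) = (9 + y)*(f + y) (w(y, f) = (y + (-3)**2)*(f + y) = (y + 9)*(f + y) = (9 + y)*(f + y))
-25474 - c(w(13, d(4*(4 + 3)))) = -25474 - (13**2 + 9*(-(4 + 3)) + 9*13 - (4 + 3)*13)**2 = -25474 - (169 + 9*(-7) + 117 - 7*13)**2 = -25474 - (169 - 63 + 117 - 91)**2 = -25474 - 1*132**2 = -25474 - 1*17424 = -25474 - 17424 = -42898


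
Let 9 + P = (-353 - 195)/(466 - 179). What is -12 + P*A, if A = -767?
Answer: 2398033/287 ≈ 8355.5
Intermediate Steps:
P = -3131/287 (P = -9 + (-353 - 195)/(466 - 179) = -9 - 548/287 = -3131/287 ≈ -10.909)
-12 + P*A = -12 - 3131/287*(-767) = -12 + 2401477/287 = 2398033/287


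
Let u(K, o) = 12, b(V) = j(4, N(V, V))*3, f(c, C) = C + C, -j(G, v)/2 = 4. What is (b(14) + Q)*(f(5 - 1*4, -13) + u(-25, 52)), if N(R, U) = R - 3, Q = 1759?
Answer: -24290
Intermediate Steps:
N(R, U) = -3 + R
j(G, v) = -8 (j(G, v) = -2*4 = -8)
f(c, C) = 2*C
b(V) = -24 (b(V) = -8*3 = -24)
(b(14) + Q)*(f(5 - 1*4, -13) + u(-25, 52)) = (-24 + 1759)*(2*(-13) + 12) = 1735*(-26 + 12) = 1735*(-14) = -24290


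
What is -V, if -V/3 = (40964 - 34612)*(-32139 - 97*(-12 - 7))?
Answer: -577320576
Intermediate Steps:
V = 577320576 (V = -3*(40964 - 34612)*(-32139 - 97*(-12 - 7)) = -19056*(-32139 - 97*(-19)) = -19056*(-32139 + 1843) = -19056*(-30296) = -3*(-192440192) = 577320576)
-V = -1*577320576 = -577320576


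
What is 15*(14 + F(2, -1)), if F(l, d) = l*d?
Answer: 180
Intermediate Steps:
F(l, d) = d*l
15*(14 + F(2, -1)) = 15*(14 - 1*2) = 15*(14 - 2) = 15*12 = 180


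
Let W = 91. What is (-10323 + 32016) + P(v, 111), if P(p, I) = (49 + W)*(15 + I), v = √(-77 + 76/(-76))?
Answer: 39333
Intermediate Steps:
v = I*√78 (v = √(-77 + 76*(-1/76)) = √(-77 - 1) = √(-78) = I*√78 ≈ 8.8318*I)
P(p, I) = 2100 + 140*I (P(p, I) = (49 + 91)*(15 + I) = 140*(15 + I) = 2100 + 140*I)
(-10323 + 32016) + P(v, 111) = (-10323 + 32016) + (2100 + 140*111) = 21693 + (2100 + 15540) = 21693 + 17640 = 39333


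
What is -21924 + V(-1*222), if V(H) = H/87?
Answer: -635870/29 ≈ -21927.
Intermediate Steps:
V(H) = H/87 (V(H) = H*(1/87) = H/87)
-21924 + V(-1*222) = -21924 + (-1*222)/87 = -21924 + (1/87)*(-222) = -21924 - 74/29 = -635870/29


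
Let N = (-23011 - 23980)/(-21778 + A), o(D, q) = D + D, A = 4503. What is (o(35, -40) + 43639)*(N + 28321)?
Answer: 21386475654594/17275 ≈ 1.2380e+9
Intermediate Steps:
o(D, q) = 2*D
N = 46991/17275 (N = (-23011 - 23980)/(-21778 + 4503) = -46991/(-17275) = -46991*(-1/17275) = 46991/17275 ≈ 2.7202)
(o(35, -40) + 43639)*(N + 28321) = (2*35 + 43639)*(46991/17275 + 28321) = (70 + 43639)*(489292266/17275) = 43709*(489292266/17275) = 21386475654594/17275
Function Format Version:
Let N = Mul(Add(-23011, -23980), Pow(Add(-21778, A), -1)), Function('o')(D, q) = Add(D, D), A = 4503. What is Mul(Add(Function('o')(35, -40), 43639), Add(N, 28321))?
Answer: Rational(21386475654594, 17275) ≈ 1.2380e+9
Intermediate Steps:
Function('o')(D, q) = Mul(2, D)
N = Rational(46991, 17275) (N = Mul(Add(-23011, -23980), Pow(Add(-21778, 4503), -1)) = Mul(-46991, Pow(-17275, -1)) = Mul(-46991, Rational(-1, 17275)) = Rational(46991, 17275) ≈ 2.7202)
Mul(Add(Function('o')(35, -40), 43639), Add(N, 28321)) = Mul(Add(Mul(2, 35), 43639), Add(Rational(46991, 17275), 28321)) = Mul(Add(70, 43639), Rational(489292266, 17275)) = Mul(43709, Rational(489292266, 17275)) = Rational(21386475654594, 17275)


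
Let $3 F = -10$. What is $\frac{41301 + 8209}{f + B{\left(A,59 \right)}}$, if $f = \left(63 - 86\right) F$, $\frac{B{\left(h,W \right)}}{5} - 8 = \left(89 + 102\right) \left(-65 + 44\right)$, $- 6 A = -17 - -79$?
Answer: $- \frac{29706}{11963} \approx -2.4832$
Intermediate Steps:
$F = - \frac{10}{3}$ ($F = \frac{1}{3} \left(-10\right) = - \frac{10}{3} \approx -3.3333$)
$A = - \frac{31}{3}$ ($A = - \frac{-17 - -79}{6} = - \frac{-17 + 79}{6} = \left(- \frac{1}{6}\right) 62 = - \frac{31}{3} \approx -10.333$)
$B{\left(h,W \right)} = -20015$ ($B{\left(h,W \right)} = 40 + 5 \left(89 + 102\right) \left(-65 + 44\right) = 40 + 5 \cdot 191 \left(-21\right) = 40 + 5 \left(-4011\right) = 40 - 20055 = -20015$)
$f = \frac{230}{3}$ ($f = \left(63 - 86\right) \left(- \frac{10}{3}\right) = \left(-23\right) \left(- \frac{10}{3}\right) = \frac{230}{3} \approx 76.667$)
$\frac{41301 + 8209}{f + B{\left(A,59 \right)}} = \frac{41301 + 8209}{\frac{230}{3} - 20015} = \frac{49510}{- \frac{59815}{3}} = 49510 \left(- \frac{3}{59815}\right) = - \frac{29706}{11963}$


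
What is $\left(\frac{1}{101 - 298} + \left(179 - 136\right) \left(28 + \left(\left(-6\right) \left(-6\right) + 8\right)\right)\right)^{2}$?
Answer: $\frac{371991427921}{38809} \approx 9.5852 \cdot 10^{6}$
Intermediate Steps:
$\left(\frac{1}{101 - 298} + \left(179 - 136\right) \left(28 + \left(\left(-6\right) \left(-6\right) + 8\right)\right)\right)^{2} = \left(\frac{1}{-197} + \left(179 - 136\right) \left(28 + \left(36 + 8\right)\right)\right)^{2} = \left(- \frac{1}{197} + 43 \left(28 + 44\right)\right)^{2} = \left(- \frac{1}{197} + 43 \cdot 72\right)^{2} = \left(- \frac{1}{197} + 3096\right)^{2} = \left(\frac{609911}{197}\right)^{2} = \frac{371991427921}{38809}$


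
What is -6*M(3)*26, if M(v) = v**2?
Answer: -1404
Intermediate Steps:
-6*M(3)*26 = -6*3**2*26 = -6*9*26 = -54*26 = -1404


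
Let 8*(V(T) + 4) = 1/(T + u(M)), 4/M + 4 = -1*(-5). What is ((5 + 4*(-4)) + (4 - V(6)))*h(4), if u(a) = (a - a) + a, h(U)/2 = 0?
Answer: 0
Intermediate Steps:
h(U) = 0 (h(U) = 2*0 = 0)
M = 4 (M = 4/(-4 - 1*(-5)) = 4/(-4 + 5) = 4/1 = 4*1 = 4)
u(a) = a (u(a) = 0 + a = a)
V(T) = -4 + 1/(8*(4 + T)) (V(T) = -4 + 1/(8*(T + 4)) = -4 + 1/(8*(4 + T)))
((5 + 4*(-4)) + (4 - V(6)))*h(4) = ((5 + 4*(-4)) + (4 - (-127 - 32*6)/(8*(4 + 6))))*0 = ((5 - 16) + (4 - (-127 - 192)/(8*10)))*0 = (-11 + (4 - (-319)/(8*10)))*0 = (-11 + (4 - 1*(-319/80)))*0 = (-11 + (4 + 319/80))*0 = (-11 + 639/80)*0 = -241/80*0 = 0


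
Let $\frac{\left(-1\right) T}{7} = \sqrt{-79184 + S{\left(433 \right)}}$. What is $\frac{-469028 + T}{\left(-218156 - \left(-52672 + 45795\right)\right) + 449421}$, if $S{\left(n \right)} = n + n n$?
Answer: $- \frac{234514}{119071} - \frac{21 \sqrt{12082}}{238142} \approx -1.9792$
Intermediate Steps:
$S{\left(n \right)} = n + n^{2}$
$T = - 21 \sqrt{12082}$ ($T = - 7 \sqrt{-79184 + 433 \left(1 + 433\right)} = - 7 \sqrt{-79184 + 433 \cdot 434} = - 7 \sqrt{-79184 + 187922} = - 7 \sqrt{108738} = - 7 \cdot 3 \sqrt{12082} = - 21 \sqrt{12082} \approx -2308.3$)
$\frac{-469028 + T}{\left(-218156 - \left(-52672 + 45795\right)\right) + 449421} = \frac{-469028 - 21 \sqrt{12082}}{\left(-218156 - \left(-52672 + 45795\right)\right) + 449421} = \frac{-469028 - 21 \sqrt{12082}}{\left(-218156 - -6877\right) + 449421} = \frac{-469028 - 21 \sqrt{12082}}{\left(-218156 + 6877\right) + 449421} = \frac{-469028 - 21 \sqrt{12082}}{-211279 + 449421} = \frac{-469028 - 21 \sqrt{12082}}{238142} = \left(-469028 - 21 \sqrt{12082}\right) \frac{1}{238142} = - \frac{234514}{119071} - \frac{21 \sqrt{12082}}{238142}$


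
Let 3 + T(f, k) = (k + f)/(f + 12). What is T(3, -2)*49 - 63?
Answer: -3101/15 ≈ -206.73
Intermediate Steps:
T(f, k) = -3 + (f + k)/(12 + f) (T(f, k) = -3 + (k + f)/(f + 12) = -3 + (f + k)/(12 + f))
T(3, -2)*49 - 63 = ((-36 - 2 - 2*3)/(12 + 3))*49 - 63 = ((-36 - 2 - 6)/15)*49 - 63 = ((1/15)*(-44))*49 - 63 = -44/15*49 - 63 = -2156/15 - 63 = -3101/15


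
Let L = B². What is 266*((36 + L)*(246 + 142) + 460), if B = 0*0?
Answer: 3837848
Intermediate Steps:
B = 0
L = 0 (L = 0² = 0)
266*((36 + L)*(246 + 142) + 460) = 266*((36 + 0)*(246 + 142) + 460) = 266*(36*388 + 460) = 266*(13968 + 460) = 266*14428 = 3837848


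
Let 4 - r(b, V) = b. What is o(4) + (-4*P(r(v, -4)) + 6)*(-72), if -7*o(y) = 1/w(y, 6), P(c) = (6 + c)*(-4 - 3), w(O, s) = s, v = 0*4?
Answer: -864865/42 ≈ -20592.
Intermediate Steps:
v = 0
r(b, V) = 4 - b
P(c) = -42 - 7*c (P(c) = (6 + c)*(-7) = -42 - 7*c)
o(y) = -1/42 (o(y) = -⅐/6 = -⅐*⅙ = -1/42)
o(4) + (-4*P(r(v, -4)) + 6)*(-72) = -1/42 + (-4*(-42 - 7*(4 - 1*0)) + 6)*(-72) = -1/42 + (-4*(-42 - 7*(4 + 0)) + 6)*(-72) = -1/42 + (-4*(-42 - 7*4) + 6)*(-72) = -1/42 + (-4*(-42 - 28) + 6)*(-72) = -1/42 + (-4*(-70) + 6)*(-72) = -1/42 + (280 + 6)*(-72) = -1/42 + 286*(-72) = -1/42 - 20592 = -864865/42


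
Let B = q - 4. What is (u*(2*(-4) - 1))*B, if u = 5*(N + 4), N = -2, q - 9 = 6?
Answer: -990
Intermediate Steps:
q = 15 (q = 9 + 6 = 15)
u = 10 (u = 5*(-2 + 4) = 5*2 = 10)
B = 11 (B = 15 - 4 = 11)
(u*(2*(-4) - 1))*B = (10*(2*(-4) - 1))*11 = (10*(-8 - 1))*11 = (10*(-9))*11 = -90*11 = -990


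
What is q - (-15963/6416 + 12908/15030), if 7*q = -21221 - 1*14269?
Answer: -244377783719/48216240 ≈ -5068.4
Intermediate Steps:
q = -5070 (q = (-21221 - 1*14269)/7 = (-21221 - 14269)/7 = (⅐)*(-35490) = -5070)
q - (-15963/6416 + 12908/15030) = -5070 - (-15963/6416 + 12908/15030) = -5070 - (-15963*1/6416 + 12908*(1/15030)) = -5070 - (-15963/6416 + 6454/7515) = -5070 - 1*(-78553081/48216240) = -5070 + 78553081/48216240 = -244377783719/48216240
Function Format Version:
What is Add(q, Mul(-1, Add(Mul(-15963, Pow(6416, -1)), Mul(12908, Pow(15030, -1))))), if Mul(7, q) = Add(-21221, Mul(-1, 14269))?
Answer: Rational(-244377783719, 48216240) ≈ -5068.4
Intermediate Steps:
q = -5070 (q = Mul(Rational(1, 7), Add(-21221, Mul(-1, 14269))) = Mul(Rational(1, 7), Add(-21221, -14269)) = Mul(Rational(1, 7), -35490) = -5070)
Add(q, Mul(-1, Add(Mul(-15963, Pow(6416, -1)), Mul(12908, Pow(15030, -1))))) = Add(-5070, Mul(-1, Add(Mul(-15963, Pow(6416, -1)), Mul(12908, Pow(15030, -1))))) = Add(-5070, Mul(-1, Add(Mul(-15963, Rational(1, 6416)), Mul(12908, Rational(1, 15030))))) = Add(-5070, Mul(-1, Add(Rational(-15963, 6416), Rational(6454, 7515)))) = Add(-5070, Mul(-1, Rational(-78553081, 48216240))) = Add(-5070, Rational(78553081, 48216240)) = Rational(-244377783719, 48216240)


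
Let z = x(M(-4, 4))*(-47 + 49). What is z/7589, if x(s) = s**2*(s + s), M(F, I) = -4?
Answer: -256/7589 ≈ -0.033733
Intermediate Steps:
x(s) = 2*s**3 (x(s) = s**2*(2*s) = 2*s**3)
z = -256 (z = (2*(-4)**3)*(-47 + 49) = (2*(-64))*2 = -128*2 = -256)
z/7589 = -256/7589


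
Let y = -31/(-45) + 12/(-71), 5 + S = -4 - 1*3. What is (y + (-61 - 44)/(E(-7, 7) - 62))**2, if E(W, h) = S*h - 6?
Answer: 345681674809/235846209600 ≈ 1.4657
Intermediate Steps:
S = -12 (S = -5 + (-4 - 1*3) = -5 + (-4 - 3) = -5 - 7 = -12)
E(W, h) = -6 - 12*h (E(W, h) = -12*h - 6 = -6 - 12*h)
y = 1661/3195 (y = -31*(-1/45) + 12*(-1/71) = 31/45 - 12/71 = 1661/3195 ≈ 0.51987)
(y + (-61 - 44)/(E(-7, 7) - 62))**2 = (1661/3195 + (-61 - 44)/((-6 - 12*7) - 62))**2 = (1661/3195 - 105/((-6 - 84) - 62))**2 = (1661/3195 - 105/(-90 - 62))**2 = (1661/3195 - 105/(-152))**2 = (1661/3195 - 105*(-1/152))**2 = (1661/3195 + 105/152)**2 = (587947/485640)**2 = 345681674809/235846209600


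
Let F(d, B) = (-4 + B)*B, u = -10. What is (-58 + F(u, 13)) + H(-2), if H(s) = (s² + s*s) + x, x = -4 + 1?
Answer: 64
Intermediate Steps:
x = -3
F(d, B) = B*(-4 + B)
H(s) = -3 + 2*s² (H(s) = (s² + s*s) - 3 = (s² + s²) - 3 = 2*s² - 3 = -3 + 2*s²)
(-58 + F(u, 13)) + H(-2) = (-58 + 13*(-4 + 13)) + (-3 + 2*(-2)²) = (-58 + 13*9) + (-3 + 2*4) = (-58 + 117) + (-3 + 8) = 59 + 5 = 64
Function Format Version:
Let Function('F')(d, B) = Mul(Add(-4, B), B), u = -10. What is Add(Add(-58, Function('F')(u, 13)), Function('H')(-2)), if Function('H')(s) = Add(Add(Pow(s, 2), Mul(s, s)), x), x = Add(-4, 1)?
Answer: 64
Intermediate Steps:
x = -3
Function('F')(d, B) = Mul(B, Add(-4, B))
Function('H')(s) = Add(-3, Mul(2, Pow(s, 2))) (Function('H')(s) = Add(Add(Pow(s, 2), Mul(s, s)), -3) = Add(Add(Pow(s, 2), Pow(s, 2)), -3) = Add(Mul(2, Pow(s, 2)), -3) = Add(-3, Mul(2, Pow(s, 2))))
Add(Add(-58, Function('F')(u, 13)), Function('H')(-2)) = Add(Add(-58, Mul(13, Add(-4, 13))), Add(-3, Mul(2, Pow(-2, 2)))) = Add(Add(-58, Mul(13, 9)), Add(-3, Mul(2, 4))) = Add(Add(-58, 117), Add(-3, 8)) = Add(59, 5) = 64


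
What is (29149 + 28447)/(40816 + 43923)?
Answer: 57596/84739 ≈ 0.67969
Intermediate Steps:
(29149 + 28447)/(40816 + 43923) = 57596/84739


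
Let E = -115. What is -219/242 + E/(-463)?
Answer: -73567/112046 ≈ -0.65658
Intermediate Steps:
-219/242 + E/(-463) = -219/242 - 115/(-463) = -219*1/242 - 115*(-1/463) = -219/242 + 115/463 = -73567/112046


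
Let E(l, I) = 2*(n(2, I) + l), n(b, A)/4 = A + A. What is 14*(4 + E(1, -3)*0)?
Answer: 56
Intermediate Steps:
n(b, A) = 8*A (n(b, A) = 4*(A + A) = 4*(2*A) = 8*A)
E(l, I) = 2*l + 16*I (E(l, I) = 2*(8*I + l) = 2*(l + 8*I) = 2*l + 16*I)
14*(4 + E(1, -3)*0) = 14*(4 + (2*1 + 16*(-3))*0) = 14*(4 + (2 - 48)*0) = 14*(4 - 46*0) = 14*(4 + 0) = 14*4 = 56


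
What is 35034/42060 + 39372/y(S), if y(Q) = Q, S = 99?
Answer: 92191927/231330 ≈ 398.53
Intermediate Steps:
35034/42060 + 39372/y(S) = 35034/42060 + 39372/99 = 35034*(1/42060) + 39372*(1/99) = 5839/7010 + 13124/33 = 92191927/231330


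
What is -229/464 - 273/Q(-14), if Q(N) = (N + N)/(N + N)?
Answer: -126901/464 ≈ -273.49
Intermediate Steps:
Q(N) = 1 (Q(N) = (2*N)/((2*N)) = (2*N)*(1/(2*N)) = 1)
-229/464 - 273/Q(-14) = -229/464 - 273/1 = -229*1/464 - 273*1 = -229/464 - 273 = -126901/464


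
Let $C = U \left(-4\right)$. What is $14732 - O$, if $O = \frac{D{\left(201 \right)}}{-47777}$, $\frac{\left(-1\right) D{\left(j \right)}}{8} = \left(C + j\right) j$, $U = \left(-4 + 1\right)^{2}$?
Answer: $\frac{703585444}{47777} \approx 14726.0$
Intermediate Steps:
$U = 9$ ($U = \left(-3\right)^{2} = 9$)
$C = -36$ ($C = 9 \left(-4\right) = -36$)
$D{\left(j \right)} = - 8 j \left(-36 + j\right)$ ($D{\left(j \right)} = - 8 \left(-36 + j\right) j = - 8 j \left(-36 + j\right)$)
$O = \frac{265320}{47777}$ ($O = \frac{8 \cdot 201 \left(36 - 201\right)}{-47777} = 8 \cdot 201 \left(36 - 201\right) \left(- \frac{1}{47777}\right) = 8 \cdot 201 \left(-165\right) \left(- \frac{1}{47777}\right) = \left(-265320\right) \left(- \frac{1}{47777}\right) = \frac{265320}{47777} \approx 5.5533$)
$14732 - O = 14732 - \frac{265320}{47777} = \frac{703585444}{47777}$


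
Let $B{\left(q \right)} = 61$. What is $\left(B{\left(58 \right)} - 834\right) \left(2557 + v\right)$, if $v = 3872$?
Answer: $-4969617$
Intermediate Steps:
$\left(B{\left(58 \right)} - 834\right) \left(2557 + v\right) = \left(61 - 834\right) \left(2557 + 3872\right) = \left(-773\right) 6429 = -4969617$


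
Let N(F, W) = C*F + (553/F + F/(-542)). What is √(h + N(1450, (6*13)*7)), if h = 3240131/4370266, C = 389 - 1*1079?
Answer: I*√20433412518953965316040821/4519200065 ≈ 1000.3*I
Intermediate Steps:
C = -690 (C = 389 - 1079 = -690)
h = 3240131/4370266 (h = 3240131*(1/4370266) = 3240131/4370266 ≈ 0.74140)
N(F, W) = 553/F - 373981*F/542 (N(F, W) = -690*F + (553/F + F/(-542)) = -690*F + (553/F + F*(-1/542)) = -690*F + (553/F - F/542) = 553/F - 373981*F/542)
√(h + N(1450, (6*13)*7)) = √(3240131/4370266 + (553/1450 - 373981/542*1450)) = √(3240131/4370266 + (553*(1/1450) - 271136225/271)) = √(3240131/4370266 + (553/1450 - 271136225/271)) = √(3240131/4370266 - 393147376387/392950) = √(-429539334700958123/429324006175) = I*√20433412518953965316040821/4519200065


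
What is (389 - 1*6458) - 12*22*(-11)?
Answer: -3165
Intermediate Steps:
(389 - 1*6458) - 12*22*(-11) = (389 - 6458) - 264*(-11) = -6069 + 2904 = -3165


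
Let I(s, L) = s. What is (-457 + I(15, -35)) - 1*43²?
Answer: -2291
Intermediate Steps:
(-457 + I(15, -35)) - 1*43² = (-457 + 15) - 1*43² = -442 - 1*1849 = -442 - 1849 = -2291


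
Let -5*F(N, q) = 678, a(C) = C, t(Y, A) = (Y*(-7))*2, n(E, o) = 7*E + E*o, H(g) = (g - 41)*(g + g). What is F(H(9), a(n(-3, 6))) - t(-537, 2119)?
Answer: -38268/5 ≈ -7653.6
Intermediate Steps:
H(g) = 2*g*(-41 + g) (H(g) = (-41 + g)*(2*g) = 2*g*(-41 + g))
t(Y, A) = -14*Y (t(Y, A) = -7*Y*2 = -14*Y)
F(N, q) = -678/5 (F(N, q) = -⅕*678 = -678/5)
F(H(9), a(n(-3, 6))) - t(-537, 2119) = -678/5 - (-14)*(-537) = -678/5 - 1*7518 = -678/5 - 7518 = -38268/5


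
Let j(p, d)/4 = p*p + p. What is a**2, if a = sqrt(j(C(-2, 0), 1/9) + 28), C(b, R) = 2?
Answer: 52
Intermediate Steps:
j(p, d) = 4*p + 4*p**2 (j(p, d) = 4*(p*p + p) = 4*(p**2 + p) = 4*(p + p**2) = 4*p + 4*p**2)
a = 2*sqrt(13) (a = sqrt(4*2*(1 + 2) + 28) = sqrt(4*2*3 + 28) = sqrt(24 + 28) = sqrt(52) = 2*sqrt(13) ≈ 7.2111)
a**2 = (2*sqrt(13))**2 = 52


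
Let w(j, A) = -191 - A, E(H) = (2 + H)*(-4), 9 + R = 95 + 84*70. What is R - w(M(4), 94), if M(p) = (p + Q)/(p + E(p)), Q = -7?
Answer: 6251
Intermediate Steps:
R = 5966 (R = -9 + (95 + 84*70) = -9 + (95 + 5880) = -9 + 5975 = 5966)
E(H) = -8 - 4*H
M(p) = (-7 + p)/(-8 - 3*p) (M(p) = (p - 7)/(p + (-8 - 4*p)) = (-7 + p)/(-8 - 3*p))
R - w(M(4), 94) = 5966 - (-191 - 1*94) = 5966 - (-191 - 94) = 5966 - 1*(-285) = 5966 + 285 = 6251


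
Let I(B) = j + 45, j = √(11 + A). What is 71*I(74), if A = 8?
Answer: 3195 + 71*√19 ≈ 3504.5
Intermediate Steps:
j = √19 (j = √(11 + 8) = √19 ≈ 4.3589)
I(B) = 45 + √19 (I(B) = √19 + 45 = 45 + √19)
71*I(74) = 71*(45 + √19) = 3195 + 71*√19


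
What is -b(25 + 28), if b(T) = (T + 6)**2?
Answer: -3481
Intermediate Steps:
b(T) = (6 + T)**2
-b(25 + 28) = -(6 + (25 + 28))**2 = -(6 + 53)**2 = -1*59**2 = -1*3481 = -3481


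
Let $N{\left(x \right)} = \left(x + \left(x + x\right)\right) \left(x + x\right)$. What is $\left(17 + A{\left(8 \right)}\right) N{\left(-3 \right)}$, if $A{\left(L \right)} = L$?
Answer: $1350$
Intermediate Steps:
$N{\left(x \right)} = 6 x^{2}$ ($N{\left(x \right)} = \left(x + 2 x\right) 2 x = 3 x 2 x = 6 x^{2}$)
$\left(17 + A{\left(8 \right)}\right) N{\left(-3 \right)} = \left(17 + 8\right) 6 \left(-3\right)^{2} = 25 \cdot 6 \cdot 9 = 25 \cdot 54 = 1350$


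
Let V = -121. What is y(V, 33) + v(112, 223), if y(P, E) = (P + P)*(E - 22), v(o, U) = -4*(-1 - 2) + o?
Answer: -2538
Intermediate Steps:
v(o, U) = 12 + o (v(o, U) = -4*(-3) + o = 12 + o)
y(P, E) = 2*P*(-22 + E) (y(P, E) = (2*P)*(-22 + E) = 2*P*(-22 + E))
y(V, 33) + v(112, 223) = 2*(-121)*(-22 + 33) + (12 + 112) = 2*(-121)*11 + 124 = -2662 + 124 = -2538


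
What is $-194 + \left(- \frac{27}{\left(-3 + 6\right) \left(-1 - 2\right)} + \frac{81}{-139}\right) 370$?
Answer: $\frac{97354}{139} \approx 700.39$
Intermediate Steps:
$-194 + \left(- \frac{27}{\left(-3 + 6\right) \left(-1 - 2\right)} + \frac{81}{-139}\right) 370 = -194 + \left(- \frac{27}{3 \left(-1 - 2\right)} + 81 \left(- \frac{1}{139}\right)\right) 370 = -194 + \left(- \frac{27}{3 \left(-3\right)} - \frac{81}{139}\right) 370 = -194 + \left(- \frac{27}{-9} - \frac{81}{139}\right) 370 = -194 + \left(\left(-27\right) \left(- \frac{1}{9}\right) - \frac{81}{139}\right) 370 = -194 + \left(3 - \frac{81}{139}\right) 370 = -194 + \frac{336}{139} \cdot 370 = -194 + \frac{124320}{139} = \frac{97354}{139}$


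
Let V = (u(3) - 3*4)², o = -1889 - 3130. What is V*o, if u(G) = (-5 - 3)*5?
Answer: -13571376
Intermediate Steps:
u(G) = -40 (u(G) = -8*5 = -40)
o = -5019
V = 2704 (V = (-40 - 3*4)² = (-40 - 12)² = (-52)² = 2704)
V*o = 2704*(-5019) = -13571376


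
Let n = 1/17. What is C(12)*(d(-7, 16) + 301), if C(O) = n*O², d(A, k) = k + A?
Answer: 44640/17 ≈ 2625.9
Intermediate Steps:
d(A, k) = A + k
n = 1/17 ≈ 0.058824
C(O) = O²/17
C(12)*(d(-7, 16) + 301) = ((1/17)*12²)*((-7 + 16) + 301) = ((1/17)*144)*(9 + 301) = (144/17)*310 = 44640/17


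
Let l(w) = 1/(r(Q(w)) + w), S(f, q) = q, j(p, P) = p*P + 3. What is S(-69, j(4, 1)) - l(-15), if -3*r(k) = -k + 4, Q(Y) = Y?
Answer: 451/64 ≈ 7.0469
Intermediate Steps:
j(p, P) = 3 + P*p (j(p, P) = P*p + 3 = 3 + P*p)
r(k) = -4/3 + k/3 (r(k) = -(-k + 4)/3 = -(4 - k)/3 = -4/3 + k/3)
l(w) = 1/(-4/3 + 4*w/3) (l(w) = 1/((-4/3 + w/3) + w) = 1/(-4/3 + 4*w/3))
S(-69, j(4, 1)) - l(-15) = (3 + 1*4) - 3/(4*(-1 - 15)) = (3 + 4) - 3/(4*(-16)) = 7 - 3*(-1)/(4*16) = 7 - 1*(-3/64) = 7 + 3/64 = 451/64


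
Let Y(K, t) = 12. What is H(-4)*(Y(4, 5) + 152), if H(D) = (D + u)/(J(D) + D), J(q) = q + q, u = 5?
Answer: -41/3 ≈ -13.667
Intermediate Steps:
J(q) = 2*q
H(D) = (5 + D)/(3*D) (H(D) = (D + 5)/(2*D + D) = (5 + D)/((3*D)) = (5 + D)*(1/(3*D)) = (5 + D)/(3*D))
H(-4)*(Y(4, 5) + 152) = ((⅓)*(5 - 4)/(-4))*(12 + 152) = ((⅓)*(-¼)*1)*164 = -1/12*164 = -41/3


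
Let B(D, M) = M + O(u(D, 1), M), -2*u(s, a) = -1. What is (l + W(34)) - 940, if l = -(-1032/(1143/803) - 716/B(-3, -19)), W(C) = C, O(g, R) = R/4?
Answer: -7641814/36195 ≈ -211.13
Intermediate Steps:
u(s, a) = ½ (u(s, a) = -½*(-1) = ½)
O(g, R) = R/4 (O(g, R) = R*(¼) = R/4)
B(D, M) = 5*M/4 (B(D, M) = M + M/4 = 5*M/4)
l = 25150856/36195 (l = -(-1032/(1143/803) - 716/((5/4)*(-19))) = -(-1032/(1143*(1/803)) - 716/(-95/4)) = -(-1032/1143/803 - 716*(-4/95)) = -(-1032*803/1143 + 2864/95) = -(-276232/381 + 2864/95) = -1*(-25150856/36195) = 25150856/36195 ≈ 694.87)
(l + W(34)) - 940 = (25150856/36195 + 34) - 940 = 26381486/36195 - 940 = -7641814/36195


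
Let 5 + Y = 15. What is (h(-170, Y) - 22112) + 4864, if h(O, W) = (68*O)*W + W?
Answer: -132838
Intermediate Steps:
Y = 10 (Y = -5 + 15 = 10)
h(O, W) = W + 68*O*W (h(O, W) = 68*O*W + W = W + 68*O*W)
(h(-170, Y) - 22112) + 4864 = (10*(1 + 68*(-170)) - 22112) + 4864 = (10*(1 - 11560) - 22112) + 4864 = (10*(-11559) - 22112) + 4864 = (-115590 - 22112) + 4864 = -137702 + 4864 = -132838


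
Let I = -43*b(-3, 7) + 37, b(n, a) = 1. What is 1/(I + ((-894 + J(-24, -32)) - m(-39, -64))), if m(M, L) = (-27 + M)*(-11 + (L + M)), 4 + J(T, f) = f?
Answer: -1/8460 ≈ -0.00011820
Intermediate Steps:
J(T, f) = -4 + f
m(M, L) = (-27 + M)*(-11 + L + M)
I = -6 (I = -43*1 + 37 = -43 + 37 = -6)
1/(I + ((-894 + J(-24, -32)) - m(-39, -64))) = 1/(-6 + ((-894 + (-4 - 32)) - (297 + (-39)² - 38*(-39) - 27*(-64) - 64*(-39)))) = 1/(-6 + ((-894 - 36) - (297 + 1521 + 1482 + 1728 + 2496))) = 1/(-6 + (-930 - 1*7524)) = 1/(-6 + (-930 - 7524)) = 1/(-6 - 8454) = 1/(-8460) = -1/8460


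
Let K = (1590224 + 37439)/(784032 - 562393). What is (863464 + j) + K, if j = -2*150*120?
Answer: 183399921159/221639 ≈ 8.2747e+5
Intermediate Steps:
j = -36000 (j = -300*120 = -36000)
K = 1627663/221639 ≈ 7.3438
(863464 + j) + K = (863464 - 36000) + 1627663/221639 = 827464 + 1627663/221639 = 183399921159/221639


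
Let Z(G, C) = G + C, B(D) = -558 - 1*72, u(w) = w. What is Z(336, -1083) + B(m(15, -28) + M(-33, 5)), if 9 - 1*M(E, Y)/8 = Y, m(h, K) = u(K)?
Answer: -1377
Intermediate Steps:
m(h, K) = K
M(E, Y) = 72 - 8*Y
B(D) = -630 (B(D) = -558 - 72 = -630)
Z(G, C) = C + G
Z(336, -1083) + B(m(15, -28) + M(-33, 5)) = (-1083 + 336) - 630 = -747 - 630 = -1377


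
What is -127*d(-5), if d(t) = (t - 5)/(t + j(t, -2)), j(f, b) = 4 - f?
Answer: 635/2 ≈ 317.50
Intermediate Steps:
d(t) = -5/4 + t/4 (d(t) = (t - 5)/(t + (4 - t)) = (-5 + t)/4 = (-5 + t)*(1/4) = -5/4 + t/4)
-127*d(-5) = -127*(-5/4 + (1/4)*(-5)) = -127*(-5/4 - 5/4) = -127*(-5/2) = 635/2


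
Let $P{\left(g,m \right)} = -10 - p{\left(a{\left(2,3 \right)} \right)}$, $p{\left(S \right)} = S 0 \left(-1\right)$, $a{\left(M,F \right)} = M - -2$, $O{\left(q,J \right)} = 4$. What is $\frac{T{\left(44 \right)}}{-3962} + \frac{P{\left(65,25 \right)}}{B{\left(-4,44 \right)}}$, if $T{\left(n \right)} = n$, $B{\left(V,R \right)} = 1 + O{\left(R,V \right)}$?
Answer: $- \frac{3984}{1981} \approx -2.0111$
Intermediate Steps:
$B{\left(V,R \right)} = 5$ ($B{\left(V,R \right)} = 1 + 4 = 5$)
$a{\left(M,F \right)} = 2 + M$ ($a{\left(M,F \right)} = M + 2 = 2 + M$)
$p{\left(S \right)} = 0$ ($p{\left(S \right)} = 0 \left(-1\right) = 0$)
$P{\left(g,m \right)} = -10$ ($P{\left(g,m \right)} = -10 - 0 = -10 + 0 = -10$)
$\frac{T{\left(44 \right)}}{-3962} + \frac{P{\left(65,25 \right)}}{B{\left(-4,44 \right)}} = \frac{44}{-3962} - \frac{10}{5} = 44 \left(- \frac{1}{3962}\right) - 2 = - \frac{22}{1981} - 2 = - \frac{3984}{1981}$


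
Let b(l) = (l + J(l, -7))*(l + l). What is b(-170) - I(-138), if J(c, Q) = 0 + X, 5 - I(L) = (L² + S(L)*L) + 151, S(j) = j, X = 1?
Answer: 95694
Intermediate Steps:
I(L) = -146 - 2*L² (I(L) = 5 - ((L² + L*L) + 151) = 5 - ((L² + L²) + 151) = 5 - (2*L² + 151) = 5 - (151 + 2*L²) = 5 + (-151 - 2*L²) = -146 - 2*L²)
J(c, Q) = 1 (J(c, Q) = 0 + 1 = 1)
b(l) = 2*l*(1 + l) (b(l) = (l + 1)*(l + l) = (1 + l)*(2*l) = 2*l*(1 + l))
b(-170) - I(-138) = 2*(-170)*(1 - 170) - (-146 - 2*(-138)²) = 2*(-170)*(-169) - (-146 - 2*19044) = 57460 - (-146 - 38088) = 57460 - 1*(-38234) = 57460 + 38234 = 95694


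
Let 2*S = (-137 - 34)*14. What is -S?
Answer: 1197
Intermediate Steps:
S = -1197 (S = ((-137 - 34)*14)/2 = (-171*14)/2 = (½)*(-2394) = -1197)
-S = -1*(-1197) = 1197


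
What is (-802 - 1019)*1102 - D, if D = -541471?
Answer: -1465271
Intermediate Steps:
(-802 - 1019)*1102 - D = (-802 - 1019)*1102 - 1*(-541471) = -1821*1102 + 541471 = -2006742 + 541471 = -1465271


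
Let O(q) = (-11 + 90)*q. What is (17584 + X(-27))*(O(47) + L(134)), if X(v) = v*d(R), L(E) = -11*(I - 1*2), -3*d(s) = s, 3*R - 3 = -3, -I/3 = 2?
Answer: 66836784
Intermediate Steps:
I = -6 (I = -3*2 = -6)
R = 0 (R = 1 + (1/3)*(-3) = 1 - 1 = 0)
O(q) = 79*q
d(s) = -s/3
L(E) = 88 (L(E) = -11*(-6 - 1*2) = -11*(-6 - 2) = -11*(-8) = 88)
X(v) = 0 (X(v) = v*(-1/3*0) = v*0 = 0)
(17584 + X(-27))*(O(47) + L(134)) = (17584 + 0)*(79*47 + 88) = 17584*(3713 + 88) = 17584*3801 = 66836784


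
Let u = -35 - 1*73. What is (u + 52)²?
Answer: 3136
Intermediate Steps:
u = -108 (u = -35 - 73 = -108)
(u + 52)² = (-108 + 52)² = (-56)² = 3136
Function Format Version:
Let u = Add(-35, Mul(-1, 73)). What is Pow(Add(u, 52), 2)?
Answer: 3136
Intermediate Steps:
u = -108 (u = Add(-35, -73) = -108)
Pow(Add(u, 52), 2) = Pow(Add(-108, 52), 2) = Pow(-56, 2) = 3136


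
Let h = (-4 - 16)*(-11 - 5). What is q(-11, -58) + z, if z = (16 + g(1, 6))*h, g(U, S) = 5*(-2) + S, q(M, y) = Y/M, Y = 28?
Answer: 42212/11 ≈ 3837.5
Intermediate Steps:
q(M, y) = 28/M
g(U, S) = -10 + S
h = 320 (h = -20*(-16) = 320)
z = 3840 (z = (16 + (-10 + 6))*320 = (16 - 4)*320 = 12*320 = 3840)
q(-11, -58) + z = 28/(-11) + 3840 = 28*(-1/11) + 3840 = -28/11 + 3840 = 42212/11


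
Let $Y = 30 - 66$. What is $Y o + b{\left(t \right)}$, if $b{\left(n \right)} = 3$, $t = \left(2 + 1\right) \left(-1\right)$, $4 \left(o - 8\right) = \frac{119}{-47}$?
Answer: $- \frac{12324}{47} \approx -262.21$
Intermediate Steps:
$Y = -36$
$o = \frac{1385}{188}$ ($o = 8 + \frac{119 \frac{1}{-47}}{4} = 8 + \frac{119 \left(- \frac{1}{47}\right)}{4} = 8 + \frac{1}{4} \left(- \frac{119}{47}\right) = 8 - \frac{119}{188} = \frac{1385}{188} \approx 7.367$)
$t = -3$ ($t = 3 \left(-1\right) = -3$)
$Y o + b{\left(t \right)} = \left(-36\right) \frac{1385}{188} + 3 = - \frac{12465}{47} + 3 = - \frac{12324}{47}$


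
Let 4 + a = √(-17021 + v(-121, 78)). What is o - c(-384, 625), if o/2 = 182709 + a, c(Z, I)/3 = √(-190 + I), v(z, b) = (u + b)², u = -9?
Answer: 365410 - 3*√435 + 4*I*√3065 ≈ 3.6535e+5 + 221.45*I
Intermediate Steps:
v(z, b) = (-9 + b)²
c(Z, I) = 3*√(-190 + I)
a = -4 + 2*I*√3065 (a = -4 + √(-17021 + (-9 + 78)²) = -4 + √(-17021 + 69²) = -4 + √(-17021 + 4761) = -4 + √(-12260) = -4 + 2*I*√3065 ≈ -4.0 + 110.72*I)
o = 365410 + 4*I*√3065 (o = 2*(182709 + (-4 + 2*I*√3065)) = 2*(182705 + 2*I*√3065) = 365410 + 4*I*√3065 ≈ 3.6541e+5 + 221.45*I)
o - c(-384, 625) = (365410 + 4*I*√3065) - 3*√(-190 + 625) = (365410 + 4*I*√3065) - 3*√435 = 365410 - 3*√435 + 4*I*√3065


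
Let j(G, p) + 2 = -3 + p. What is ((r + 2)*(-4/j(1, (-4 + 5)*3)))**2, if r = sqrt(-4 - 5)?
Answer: -20 + 48*I ≈ -20.0 + 48.0*I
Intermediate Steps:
j(G, p) = -5 + p (j(G, p) = -2 + (-3 + p) = -5 + p)
r = 3*I (r = sqrt(-9) = 3*I ≈ 3.0*I)
((r + 2)*(-4/j(1, (-4 + 5)*3)))**2 = ((3*I + 2)*(-4/(-5 + (-4 + 5)*3)))**2 = ((2 + 3*I)*(-4/(-5 + 1*3)))**2 = ((2 + 3*I)*(-4/(-5 + 3)))**2 = ((2 + 3*I)*(-4/(-2)))**2 = ((2 + 3*I)*(-4*(-1/2)))**2 = ((2 + 3*I)*2)**2 = (4 + 6*I)**2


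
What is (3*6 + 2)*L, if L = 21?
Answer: 420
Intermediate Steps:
(3*6 + 2)*L = (3*6 + 2)*21 = (18 + 2)*21 = 20*21 = 420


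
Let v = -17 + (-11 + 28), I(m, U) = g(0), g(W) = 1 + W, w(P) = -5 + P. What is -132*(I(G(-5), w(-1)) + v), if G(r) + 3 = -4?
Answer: -132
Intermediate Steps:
G(r) = -7 (G(r) = -3 - 4 = -7)
I(m, U) = 1 (I(m, U) = 1 + 0 = 1)
v = 0 (v = -17 + 17 = 0)
-132*(I(G(-5), w(-1)) + v) = -132*(1 + 0) = -132*1 = -132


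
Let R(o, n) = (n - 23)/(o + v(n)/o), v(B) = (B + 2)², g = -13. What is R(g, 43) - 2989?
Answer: -3279063/1097 ≈ -2989.1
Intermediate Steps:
v(B) = (2 + B)²
R(o, n) = (-23 + n)/(o + (2 + n)²/o) (R(o, n) = (n - 23)/(o + (2 + n)²/o) = (-23 + n)/(o + (2 + n)²/o))
R(g, 43) - 2989 = -13*(-23 + 43)/((-13)² + (2 + 43)²) - 2989 = -13*20/(169 + 45²) - 2989 = -13*20/(169 + 2025) - 2989 = -13*20/2194 - 2989 = -13*1/2194*20 - 2989 = -130/1097 - 2989 = -3279063/1097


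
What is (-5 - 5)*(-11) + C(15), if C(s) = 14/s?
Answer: 1664/15 ≈ 110.93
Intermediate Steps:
(-5 - 5)*(-11) + C(15) = (-5 - 5)*(-11) + 14/15 = -10*(-11) + 14*(1/15) = 110 + 14/15 = 1664/15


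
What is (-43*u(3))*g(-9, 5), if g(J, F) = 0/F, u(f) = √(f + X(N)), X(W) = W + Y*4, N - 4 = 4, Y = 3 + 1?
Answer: 0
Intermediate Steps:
Y = 4
N = 8 (N = 4 + 4 = 8)
X(W) = 16 + W (X(W) = W + 4*4 = W + 16 = 16 + W)
u(f) = √(24 + f) (u(f) = √(f + (16 + 8)) = √(f + 24) = √(24 + f))
g(J, F) = 0
(-43*u(3))*g(-9, 5) = -43*√(24 + 3)*0 = -129*√3*0 = 0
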